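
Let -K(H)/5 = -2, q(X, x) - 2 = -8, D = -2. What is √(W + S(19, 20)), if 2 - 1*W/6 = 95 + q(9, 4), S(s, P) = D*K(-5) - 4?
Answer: I*√546 ≈ 23.367*I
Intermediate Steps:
q(X, x) = -6 (q(X, x) = 2 - 8 = -6)
K(H) = 10 (K(H) = -5*(-2) = 10)
S(s, P) = -24 (S(s, P) = -2*10 - 4 = -20 - 4 = -24)
W = -522 (W = 12 - 6*(95 - 6) = 12 - 6*89 = 12 - 534 = -522)
√(W + S(19, 20)) = √(-522 - 24) = √(-546) = I*√546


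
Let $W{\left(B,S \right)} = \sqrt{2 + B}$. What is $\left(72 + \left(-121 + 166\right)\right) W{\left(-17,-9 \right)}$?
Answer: $117 i \sqrt{15} \approx 453.14 i$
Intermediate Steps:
$\left(72 + \left(-121 + 166\right)\right) W{\left(-17,-9 \right)} = \left(72 + \left(-121 + 166\right)\right) \sqrt{2 - 17} = \left(72 + 45\right) \sqrt{-15} = 117 i \sqrt{15}$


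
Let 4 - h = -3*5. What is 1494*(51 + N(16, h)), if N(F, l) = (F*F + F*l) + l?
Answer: 941220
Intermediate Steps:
h = 19 (h = 4 - (-3)*5 = 4 - 1*(-15) = 4 + 15 = 19)
N(F, l) = l + F**2 + F*l (N(F, l) = (F**2 + F*l) + l = l + F**2 + F*l)
1494*(51 + N(16, h)) = 1494*(51 + (19 + 16**2 + 16*19)) = 1494*(51 + (19 + 256 + 304)) = 1494*(51 + 579) = 1494*630 = 941220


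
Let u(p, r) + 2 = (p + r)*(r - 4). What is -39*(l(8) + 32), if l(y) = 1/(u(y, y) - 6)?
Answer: -69927/56 ≈ -1248.7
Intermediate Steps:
u(p, r) = -2 + (-4 + r)*(p + r) (u(p, r) = -2 + (p + r)*(r - 4) = -2 + (p + r)*(-4 + r) = -2 + (-4 + r)*(p + r))
l(y) = 1/(-8 - 8*y + 2*y²) (l(y) = 1/((-2 + y² - 4*y - 4*y + y*y) - 6) = 1/((-2 + y² - 4*y - 4*y + y²) - 6) = 1/((-2 - 8*y + 2*y²) - 6) = 1/(-8 - 8*y + 2*y²))
-39*(l(8) + 32) = -39*(1/(2*(-4 + 8² - 4*8)) + 32) = -39*(1/(2*(-4 + 64 - 32)) + 32) = -39*((½)/28 + 32) = -39*((½)*(1/28) + 32) = -39*(1/56 + 32) = -39*1793/56 = -69927/56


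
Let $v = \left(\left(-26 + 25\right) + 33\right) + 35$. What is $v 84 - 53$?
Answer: $5575$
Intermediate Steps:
$v = 67$ ($v = \left(-1 + 33\right) + 35 = 32 + 35 = 67$)
$v 84 - 53 = 67 \cdot 84 - 53 = 5628 - 53 = 5575$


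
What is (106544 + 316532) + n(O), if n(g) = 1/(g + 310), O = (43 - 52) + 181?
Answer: 203922633/482 ≈ 4.2308e+5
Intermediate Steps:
O = 172 (O = -9 + 181 = 172)
n(g) = 1/(310 + g)
(106544 + 316532) + n(O) = (106544 + 316532) + 1/(310 + 172) = 423076 + 1/482 = 203922633/482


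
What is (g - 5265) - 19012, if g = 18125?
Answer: -6152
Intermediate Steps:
(g - 5265) - 19012 = (18125 - 5265) - 19012 = 12860 - 19012 = -6152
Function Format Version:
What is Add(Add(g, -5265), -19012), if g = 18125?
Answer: -6152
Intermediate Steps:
Add(Add(g, -5265), -19012) = Add(Add(18125, -5265), -19012) = Add(12860, -19012) = -6152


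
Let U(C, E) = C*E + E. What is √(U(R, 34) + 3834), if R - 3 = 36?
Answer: 7*√106 ≈ 72.069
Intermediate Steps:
R = 39 (R = 3 + 36 = 39)
U(C, E) = E + C*E
√(U(R, 34) + 3834) = √(34*(1 + 39) + 3834) = √(34*40 + 3834) = √(1360 + 3834) = √5194 = 7*√106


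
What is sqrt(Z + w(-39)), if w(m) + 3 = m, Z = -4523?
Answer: I*sqrt(4565) ≈ 67.565*I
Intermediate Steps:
w(m) = -3 + m
sqrt(Z + w(-39)) = sqrt(-4523 + (-3 - 39)) = sqrt(-4523 - 42) = sqrt(-4565) = I*sqrt(4565)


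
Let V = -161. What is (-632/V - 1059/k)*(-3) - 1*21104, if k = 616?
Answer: -299095249/14168 ≈ -21111.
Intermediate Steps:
(-632/V - 1059/k)*(-3) - 1*21104 = (-632/(-161) - 1059/616)*(-3) - 1*21104 = (-632*(-1/161) - 1059*1/616)*(-3) - 21104 = (632/161 - 1059/616)*(-3) - 21104 = (31259/14168)*(-3) - 21104 = -93777/14168 - 21104 = -299095249/14168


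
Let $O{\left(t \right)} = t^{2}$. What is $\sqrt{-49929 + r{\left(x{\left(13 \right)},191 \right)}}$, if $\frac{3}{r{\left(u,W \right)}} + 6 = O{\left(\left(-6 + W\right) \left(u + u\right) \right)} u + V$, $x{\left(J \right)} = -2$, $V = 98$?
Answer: $\frac{i \sqrt{1663275806048255}}{182518} \approx 223.45 i$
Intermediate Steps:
$r{\left(u,W \right)} = \frac{3}{92 + 4 u^{3} \left(-6 + W\right)^{2}}$ ($r{\left(u,W \right)} = \frac{3}{-6 + \left(\left(\left(-6 + W\right) \left(u + u\right)\right)^{2} u + 98\right)} = \frac{3}{-6 + \left(\left(\left(-6 + W\right) 2 u\right)^{2} u + 98\right)} = \frac{3}{-6 + \left(\left(2 u \left(-6 + W\right)\right)^{2} u + 98\right)} = \frac{3}{-6 + \left(4 u^{2} \left(-6 + W\right)^{2} u + 98\right)} = \frac{3}{-6 + \left(4 u^{3} \left(-6 + W\right)^{2} + 98\right)} = \frac{3}{-6 + \left(98 + 4 u^{3} \left(-6 + W\right)^{2}\right)} = \frac{3}{92 + 4 u^{3} \left(-6 + W\right)^{2}}$)
$\sqrt{-49929 + r{\left(x{\left(13 \right)},191 \right)}} = \sqrt{-49929 + \frac{3}{4 \left(23 + \left(-2\right)^{3} \left(-6 + 191\right)^{2}\right)}} = \sqrt{-49929 + \frac{3}{4 \left(23 - 8 \cdot 185^{2}\right)}} = \sqrt{-49929 + \frac{3}{4 \left(23 - 273800\right)}} = \sqrt{-49929 + \frac{3}{4 \left(-273777\right)}} = \sqrt{-49929 + \frac{3}{4} \left(- \frac{1}{273777}\right)} = \sqrt{-49929 - \frac{1}{365036}} = \sqrt{- \frac{18225882445}{365036}} = \frac{i \sqrt{1663275806048255}}{182518}$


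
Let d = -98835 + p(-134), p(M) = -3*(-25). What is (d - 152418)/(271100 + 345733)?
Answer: -83726/205611 ≈ -0.40721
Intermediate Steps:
p(M) = 75
d = -98760 (d = -98835 + 75 = -98760)
(d - 152418)/(271100 + 345733) = (-98760 - 152418)/(271100 + 345733) = -251178/616833 = -251178*1/616833 = -83726/205611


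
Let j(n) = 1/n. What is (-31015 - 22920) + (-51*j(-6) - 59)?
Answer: -107971/2 ≈ -53986.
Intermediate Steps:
j(n) = 1/n
(-31015 - 22920) + (-51*j(-6) - 59) = (-31015 - 22920) + (-51/(-6) - 59) = -53935 + (-51*(-⅙) - 59) = -53935 + (17/2 - 59) = -53935 - 101/2 = -107971/2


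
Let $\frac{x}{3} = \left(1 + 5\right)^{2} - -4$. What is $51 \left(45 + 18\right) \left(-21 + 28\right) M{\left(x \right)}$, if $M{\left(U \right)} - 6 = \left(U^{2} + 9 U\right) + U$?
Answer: $350994546$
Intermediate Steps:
$x = 120$ ($x = 3 \left(\left(1 + 5\right)^{2} - -4\right) = 3 \left(6^{2} + 4\right) = 3 \left(36 + 4\right) = 3 \cdot 40 = 120$)
$M{\left(U \right)} = 6 + U^{2} + 10 U$ ($M{\left(U \right)} = 6 + \left(\left(U^{2} + 9 U\right) + U\right) = 6 + \left(U^{2} + 10 U\right) = 6 + U^{2} + 10 U$)
$51 \left(45 + 18\right) \left(-21 + 28\right) M{\left(x \right)} = 51 \left(45 + 18\right) \left(-21 + 28\right) \left(6 + 120^{2} + 10 \cdot 120\right) = 51 \cdot 63 \cdot 7 \left(6 + 14400 + 1200\right) = 51 \cdot 441 \cdot 15606 = 22491 \cdot 15606 = 350994546$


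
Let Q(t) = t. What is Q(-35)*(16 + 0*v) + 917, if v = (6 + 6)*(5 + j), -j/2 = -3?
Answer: 357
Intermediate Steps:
j = 6 (j = -2*(-3) = 6)
v = 132 (v = (6 + 6)*(5 + 6) = 12*11 = 132)
Q(-35)*(16 + 0*v) + 917 = -35*(16 + 0*132) + 917 = -35*(16 + 0) + 917 = -35*16 + 917 = -560 + 917 = 357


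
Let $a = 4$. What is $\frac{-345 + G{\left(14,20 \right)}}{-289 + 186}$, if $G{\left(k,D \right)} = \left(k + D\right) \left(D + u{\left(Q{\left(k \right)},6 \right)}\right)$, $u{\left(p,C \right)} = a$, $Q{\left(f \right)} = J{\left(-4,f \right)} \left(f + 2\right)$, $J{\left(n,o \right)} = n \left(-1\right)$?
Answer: $- \frac{471}{103} \approx -4.5728$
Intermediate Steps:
$J{\left(n,o \right)} = - n$
$Q{\left(f \right)} = 8 + 4 f$ ($Q{\left(f \right)} = \left(-1\right) \left(-4\right) \left(f + 2\right) = 4 \left(2 + f\right) = 8 + 4 f$)
$u{\left(p,C \right)} = 4$
$G{\left(k,D \right)} = \left(4 + D\right) \left(D + k\right)$ ($G{\left(k,D \right)} = \left(k + D\right) \left(D + 4\right) = \left(D + k\right) \left(4 + D\right) = \left(4 + D\right) \left(D + k\right)$)
$\frac{-345 + G{\left(14,20 \right)}}{-289 + 186} = \frac{-345 + \left(20^{2} + 4 \cdot 20 + 4 \cdot 14 + 20 \cdot 14\right)}{-289 + 186} = \frac{-345 + \left(400 + 80 + 56 + 280\right)}{-103} = \left(-345 + 816\right) \left(- \frac{1}{103}\right) = 471 \left(- \frac{1}{103}\right) = - \frac{471}{103}$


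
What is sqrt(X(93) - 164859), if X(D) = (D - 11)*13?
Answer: I*sqrt(163793) ≈ 404.71*I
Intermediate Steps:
X(D) = -143 + 13*D (X(D) = (-11 + D)*13 = -143 + 13*D)
sqrt(X(93) - 164859) = sqrt((-143 + 13*93) - 164859) = sqrt((-143 + 1209) - 164859) = sqrt(1066 - 164859) = sqrt(-163793) = I*sqrt(163793)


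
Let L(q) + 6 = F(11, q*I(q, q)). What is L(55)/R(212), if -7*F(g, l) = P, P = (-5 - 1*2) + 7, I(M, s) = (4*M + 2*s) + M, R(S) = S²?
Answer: -3/22472 ≈ -0.00013350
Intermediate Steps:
I(M, s) = 2*s + 5*M (I(M, s) = (2*s + 4*M) + M = 2*s + 5*M)
P = 0 (P = (-5 - 2) + 7 = -7 + 7 = 0)
F(g, l) = 0 (F(g, l) = -⅐*0 = 0)
L(q) = -6 (L(q) = -6 + 0 = -6)
L(55)/R(212) = -6/(212²) = -6/44944 = -6*1/44944 = -3/22472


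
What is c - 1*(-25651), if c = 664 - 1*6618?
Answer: 19697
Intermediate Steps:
c = -5954 (c = 664 - 6618 = -5954)
c - 1*(-25651) = -5954 - 1*(-25651) = -5954 + 25651 = 19697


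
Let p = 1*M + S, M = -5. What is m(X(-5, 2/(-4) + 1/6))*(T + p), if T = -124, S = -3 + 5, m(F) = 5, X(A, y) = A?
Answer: -635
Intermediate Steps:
S = 2
p = -3 (p = 1*(-5) + 2 = -5 + 2 = -3)
m(X(-5, 2/(-4) + 1/6))*(T + p) = 5*(-124 - 3) = 5*(-127) = -635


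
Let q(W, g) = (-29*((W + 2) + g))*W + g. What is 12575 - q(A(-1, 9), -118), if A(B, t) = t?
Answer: -15234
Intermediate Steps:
q(W, g) = g + W*(-58 - 29*W - 29*g) (q(W, g) = (-29*((2 + W) + g))*W + g = (-29*(2 + W + g))*W + g = (-58 - 29*W - 29*g)*W + g = W*(-58 - 29*W - 29*g) + g = g + W*(-58 - 29*W - 29*g))
12575 - q(A(-1, 9), -118) = 12575 - (-118 - 58*9 - 29*9² - 29*9*(-118)) = 12575 - (-118 - 522 - 29*81 + 30798) = 12575 - (-118 - 522 - 2349 + 30798) = 12575 - 1*27809 = 12575 - 27809 = -15234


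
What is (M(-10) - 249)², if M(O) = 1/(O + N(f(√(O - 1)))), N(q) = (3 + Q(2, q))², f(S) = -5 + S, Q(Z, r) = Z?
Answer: 13942756/225 ≈ 61968.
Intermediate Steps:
N(q) = 25 (N(q) = (3 + 2)² = 5² = 25)
M(O) = 1/(25 + O) (M(O) = 1/(O + 25) = 1/(25 + O))
(M(-10) - 249)² = (1/(25 - 10) - 249)² = (1/15 - 249)² = (-3734/15)² = 13942756/225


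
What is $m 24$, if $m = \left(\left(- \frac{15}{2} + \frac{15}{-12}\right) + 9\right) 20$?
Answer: $120$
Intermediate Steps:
$m = 5$ ($m = \left(\left(\left(-15\right) \frac{1}{2} + 15 \left(- \frac{1}{12}\right)\right) + 9\right) 20 = \left(\left(- \frac{15}{2} - \frac{5}{4}\right) + 9\right) 20 = \left(- \frac{35}{4} + 9\right) 20 = \frac{1}{4} \cdot 20 = 5$)
$m 24 = 5 \cdot 24 = 120$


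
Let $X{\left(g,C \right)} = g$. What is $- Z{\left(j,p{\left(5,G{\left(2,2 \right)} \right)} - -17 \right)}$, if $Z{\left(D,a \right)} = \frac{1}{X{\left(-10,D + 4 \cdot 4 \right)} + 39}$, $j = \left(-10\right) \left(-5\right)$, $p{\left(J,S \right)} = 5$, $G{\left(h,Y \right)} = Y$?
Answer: $- \frac{1}{29} \approx -0.034483$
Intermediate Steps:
$j = 50$
$Z{\left(D,a \right)} = \frac{1}{29}$ ($Z{\left(D,a \right)} = \frac{1}{-10 + 39} = \frac{1}{29}$)
$- Z{\left(j,p{\left(5,G{\left(2,2 \right)} \right)} - -17 \right)} = \left(-1\right) \frac{1}{29} = - \frac{1}{29}$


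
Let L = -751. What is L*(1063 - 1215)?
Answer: 114152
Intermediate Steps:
L*(1063 - 1215) = -751*(1063 - 1215) = -751*(-152) = 114152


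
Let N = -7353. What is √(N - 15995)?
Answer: 2*I*√5837 ≈ 152.8*I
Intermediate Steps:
√(N - 15995) = √(-7353 - 15995) = √(-23348) = 2*I*√5837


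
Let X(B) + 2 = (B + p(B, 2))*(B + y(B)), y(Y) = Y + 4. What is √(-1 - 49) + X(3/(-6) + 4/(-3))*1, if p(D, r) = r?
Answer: -35/18 + 5*I*√2 ≈ -1.9444 + 7.0711*I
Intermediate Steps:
y(Y) = 4 + Y
X(B) = -2 + (2 + B)*(4 + 2*B) (X(B) = -2 + (B + 2)*(B + (4 + B)) = -2 + (2 + B)*(4 + 2*B))
√(-1 - 49) + X(3/(-6) + 4/(-3))*1 = √(-1 - 49) + (6 + 2*(3/(-6) + 4/(-3))² + 8*(3/(-6) + 4/(-3)))*1 = √(-50) + (6 + 2*(3*(-⅙) + 4*(-⅓))² + 8*(3*(-⅙) + 4*(-⅓)))*1 = 5*I*√2 + (6 + 2*(-½ - 4/3)² + 8*(-½ - 4/3))*1 = 5*I*√2 + (6 + 2*(-11/6)² + 8*(-11/6))*1 = 5*I*√2 + (6 + 2*(121/36) - 44/3)*1 = 5*I*√2 + (6 + 121/18 - 44/3)*1 = 5*I*√2 - 35/18*1 = 5*I*√2 - 35/18 = -35/18 + 5*I*√2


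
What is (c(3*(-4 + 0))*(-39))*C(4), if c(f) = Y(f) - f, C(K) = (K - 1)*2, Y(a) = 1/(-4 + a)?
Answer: -22347/8 ≈ -2793.4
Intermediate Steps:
C(K) = -2 + 2*K (C(K) = (-1 + K)*2 = -2 + 2*K)
c(f) = 1/(-4 + f) - f
(c(3*(-4 + 0))*(-39))*C(4) = (((1 - 3*(-4 + 0)*(-4 + 3*(-4 + 0)))/(-4 + 3*(-4 + 0)))*(-39))*(-2 + 2*4) = (((1 - 3*(-4)*(-4 + 3*(-4)))/(-4 + 3*(-4)))*(-39))*(-2 + 8) = (((1 - 1*(-12)*(-4 - 12))/(-4 - 12))*(-39))*6 = (((1 - 1*(-12)*(-16))/(-16))*(-39))*6 = (-(1 - 192)/16*(-39))*6 = (-1/16*(-191)*(-39))*6 = ((191/16)*(-39))*6 = -7449/16*6 = -22347/8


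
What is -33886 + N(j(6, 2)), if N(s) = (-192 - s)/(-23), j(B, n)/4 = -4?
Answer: -779202/23 ≈ -33878.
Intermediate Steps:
j(B, n) = -16 (j(B, n) = 4*(-4) = -16)
N(s) = 192/23 + s/23 (N(s) = (-192 - s)*(-1/23) = 192/23 + s/23)
-33886 + N(j(6, 2)) = -33886 + (192/23 + (1/23)*(-16)) = -33886 + (192/23 - 16/23) = -33886 + 176/23 = -779202/23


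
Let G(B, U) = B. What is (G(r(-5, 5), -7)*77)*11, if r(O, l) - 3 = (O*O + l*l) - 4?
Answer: 41503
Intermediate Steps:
r(O, l) = -1 + O² + l² (r(O, l) = 3 + ((O*O + l*l) - 4) = 3 + ((O² + l²) - 4) = 3 + (-4 + O² + l²) = -1 + O² + l²)
(G(r(-5, 5), -7)*77)*11 = ((-1 + (-5)² + 5²)*77)*11 = ((-1 + 25 + 25)*77)*11 = (49*77)*11 = 3773*11 = 41503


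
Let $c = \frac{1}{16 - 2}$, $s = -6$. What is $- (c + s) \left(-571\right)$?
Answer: $- \frac{47393}{14} \approx -3385.2$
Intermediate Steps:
$c = \frac{1}{14} \approx 0.071429$
$- (c + s) \left(-571\right) = - (\frac{1}{14} - 6) \left(-571\right) = \left(-1\right) \left(- \frac{83}{14}\right) \left(-571\right) = \frac{83}{14} \left(-571\right) = - \frac{47393}{14}$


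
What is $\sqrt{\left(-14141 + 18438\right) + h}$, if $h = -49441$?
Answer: $6 i \sqrt{1254} \approx 212.47 i$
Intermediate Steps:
$\sqrt{\left(-14141 + 18438\right) + h} = \sqrt{\left(-14141 + 18438\right) - 49441} = \sqrt{4297 - 49441} = \sqrt{-45144} = 6 i \sqrt{1254}$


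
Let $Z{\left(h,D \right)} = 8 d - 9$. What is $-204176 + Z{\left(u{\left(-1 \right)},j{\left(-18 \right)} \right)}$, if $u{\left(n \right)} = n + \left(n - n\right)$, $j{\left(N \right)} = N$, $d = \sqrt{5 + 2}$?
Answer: $-204185 + 8 \sqrt{7} \approx -2.0416 \cdot 10^{5}$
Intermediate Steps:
$d = \sqrt{7} \approx 2.6458$
$u{\left(n \right)} = n$ ($u{\left(n \right)} = n + 0 = n$)
$Z{\left(h,D \right)} = -9 + 8 \sqrt{7}$ ($Z{\left(h,D \right)} = 8 \sqrt{7} - 9 = -9 + 8 \sqrt{7}$)
$-204176 + Z{\left(u{\left(-1 \right)},j{\left(-18 \right)} \right)} = -204176 - \left(9 - 8 \sqrt{7}\right) = -204185 + 8 \sqrt{7}$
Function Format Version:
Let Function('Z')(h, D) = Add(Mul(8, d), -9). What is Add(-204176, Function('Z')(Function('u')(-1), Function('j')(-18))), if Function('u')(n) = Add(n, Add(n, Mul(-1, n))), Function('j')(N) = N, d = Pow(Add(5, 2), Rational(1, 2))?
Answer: Add(-204185, Mul(8, Pow(7, Rational(1, 2)))) ≈ -2.0416e+5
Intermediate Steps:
d = Pow(7, Rational(1, 2)) ≈ 2.6458
Function('u')(n) = n (Function('u')(n) = Add(n, 0) = n)
Function('Z')(h, D) = Add(-9, Mul(8, Pow(7, Rational(1, 2)))) (Function('Z')(h, D) = Add(Mul(8, Pow(7, Rational(1, 2))), -9) = Add(-9, Mul(8, Pow(7, Rational(1, 2)))))
Add(-204176, Function('Z')(Function('u')(-1), Function('j')(-18))) = Add(-204176, Add(-9, Mul(8, Pow(7, Rational(1, 2))))) = Add(-204185, Mul(8, Pow(7, Rational(1, 2))))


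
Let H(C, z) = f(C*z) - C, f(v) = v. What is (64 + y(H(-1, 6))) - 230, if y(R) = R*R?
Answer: -141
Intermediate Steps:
H(C, z) = -C + C*z (H(C, z) = C*z - C = -C + C*z)
y(R) = R²
(64 + y(H(-1, 6))) - 230 = (64 + (-(-1 + 6))²) - 230 = (64 + (-1*5)²) - 230 = (64 + (-5)²) - 230 = (64 + 25) - 230 = 89 - 230 = -141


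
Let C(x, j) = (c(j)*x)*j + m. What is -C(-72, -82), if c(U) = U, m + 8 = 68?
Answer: 484068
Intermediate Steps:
m = 60 (m = -8 + 68 = 60)
C(x, j) = 60 + x*j² (C(x, j) = (j*x)*j + 60 = x*j² + 60 = 60 + x*j²)
-C(-72, -82) = -(60 - 72*(-82)²) = -(60 - 72*6724) = -(60 - 484128) = -1*(-484068) = 484068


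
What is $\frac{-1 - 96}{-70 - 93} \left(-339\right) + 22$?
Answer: $- \frac{29297}{163} \approx -179.74$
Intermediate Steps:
$\frac{-1 - 96}{-70 - 93} \left(-339\right) + 22 = \frac{-1 + \left(-119 + 23\right)}{-163} \left(-339\right) + 22 = \left(-1 - 96\right) \left(- \frac{1}{163}\right) \left(-339\right) + 22 = \left(-97\right) \left(- \frac{1}{163}\right) \left(-339\right) + 22 = \frac{97}{163} \left(-339\right) + 22 = - \frac{32883}{163} + 22 = - \frac{29297}{163}$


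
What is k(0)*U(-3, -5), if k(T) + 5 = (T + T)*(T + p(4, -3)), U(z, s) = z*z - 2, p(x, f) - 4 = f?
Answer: -35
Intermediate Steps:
p(x, f) = 4 + f
U(z, s) = -2 + z² (U(z, s) = z² - 2 = -2 + z²)
k(T) = -5 + 2*T*(1 + T) (k(T) = -5 + (T + T)*(T + (4 - 3)) = -5 + (2*T)*(T + 1) = -5 + (2*T)*(1 + T) = -5 + 2*T*(1 + T))
k(0)*U(-3, -5) = (-5 + 2*0 + 2*0²)*(-2 + (-3)²) = (-5 + 0 + 2*0)*(-2 + 9) = (-5 + 0 + 0)*7 = -5*7 = -35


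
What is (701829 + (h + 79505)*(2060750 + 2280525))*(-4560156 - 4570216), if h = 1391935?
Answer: -58324144229495042388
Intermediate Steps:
(701829 + (h + 79505)*(2060750 + 2280525))*(-4560156 - 4570216) = (701829 + (1391935 + 79505)*(2060750 + 2280525))*(-4560156 - 4570216) = (701829 + 1471440*4341275)*(-9130372) = (701829 + 6387925686000)*(-9130372) = 6387926387829*(-9130372) = -58324144229495042388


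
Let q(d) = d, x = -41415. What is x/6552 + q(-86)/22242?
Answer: -17068813/2698696 ≈ -6.3248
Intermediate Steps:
x/6552 + q(-86)/22242 = -41415/6552 - 86/22242 = -41415*1/6552 - 86*1/22242 = -13805/2184 - 43/11121 = -17068813/2698696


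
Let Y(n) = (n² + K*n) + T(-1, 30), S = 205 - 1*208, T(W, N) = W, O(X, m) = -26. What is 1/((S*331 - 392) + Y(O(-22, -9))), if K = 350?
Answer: -1/9810 ≈ -0.00010194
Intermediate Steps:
S = -3 (S = 205 - 208 = -3)
Y(n) = -1 + n² + 350*n (Y(n) = (n² + 350*n) - 1 = -1 + n² + 350*n)
1/((S*331 - 392) + Y(O(-22, -9))) = 1/((-3*331 - 392) + (-1 + (-26)² + 350*(-26))) = 1/((-993 - 392) + (-1 + 676 - 9100)) = 1/(-1385 - 8425) = 1/(-9810) = -1/9810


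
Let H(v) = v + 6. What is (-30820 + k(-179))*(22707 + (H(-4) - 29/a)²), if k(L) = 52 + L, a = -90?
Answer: -5693331380807/8100 ≈ -7.0288e+8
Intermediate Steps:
H(v) = 6 + v
(-30820 + k(-179))*(22707 + (H(-4) - 29/a)²) = (-30820 + (52 - 179))*(22707 + ((6 - 4) - 29/(-90))²) = (-30820 - 127)*(22707 + (2 - 29*(-1/90))²) = -30947*(22707 + (2 + 29/90)²) = -30947*(22707 + (209/90)²) = -30947*(22707 + 43681/8100) = -30947*183970381/8100 = -5693331380807/8100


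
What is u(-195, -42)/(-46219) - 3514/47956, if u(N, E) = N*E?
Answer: -277586603/1108239182 ≈ -0.25048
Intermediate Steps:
u(N, E) = E*N
u(-195, -42)/(-46219) - 3514/47956 = -42*(-195)/(-46219) - 3514/47956 = 8190*(-1/46219) - 3514*1/47956 = -8190/46219 - 1757/23978 = -277586603/1108239182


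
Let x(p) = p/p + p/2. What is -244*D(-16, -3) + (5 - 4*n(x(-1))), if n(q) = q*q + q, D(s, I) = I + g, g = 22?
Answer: -4634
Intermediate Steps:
x(p) = 1 + p/2 (x(p) = 1 + p*(½) = 1 + p/2)
D(s, I) = 22 + I (D(s, I) = I + 22 = 22 + I)
n(q) = q + q² (n(q) = q² + q = q + q²)
-244*D(-16, -3) + (5 - 4*n(x(-1))) = -244*(22 - 3) + (5 - 4*(1 + (½)*(-1))*(1 + (1 + (½)*(-1)))) = -244*19 + (5 - 4*(1 - ½)*(1 + (1 - ½))) = -4636 + (5 - 2*(1 + ½)) = -4636 + (5 - 2*3/2) = -4636 + (5 - 4*¾) = -4636 + (5 - 3) = -4636 + 2 = -4634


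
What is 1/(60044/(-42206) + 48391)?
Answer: 21103/1021165251 ≈ 2.0666e-5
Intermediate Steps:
1/(60044/(-42206) + 48391) = 1/(60044*(-1/42206) + 48391) = 1/(-30022/21103 + 48391) = 1/(1021165251/21103) = 21103/1021165251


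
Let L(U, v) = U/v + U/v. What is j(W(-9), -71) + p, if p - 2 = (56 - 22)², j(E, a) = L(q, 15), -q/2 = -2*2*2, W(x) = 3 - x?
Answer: 17402/15 ≈ 1160.1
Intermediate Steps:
q = 16 (q = -2*(-2*2)*2 = -(-8)*2 = -2*(-8) = 16)
L(U, v) = 2*U/v
j(E, a) = 32/15 (j(E, a) = 2*16/15 = 2*16*(1/15) = 32/15)
p = 1158 (p = 2 + (56 - 22)² = 2 + 34² = 2 + 1156 = 1158)
j(W(-9), -71) + p = 32/15 + 1158 = 17402/15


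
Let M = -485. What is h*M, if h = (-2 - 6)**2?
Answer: -31040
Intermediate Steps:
h = 64 (h = (-8)**2 = 64)
h*M = 64*(-485) = -31040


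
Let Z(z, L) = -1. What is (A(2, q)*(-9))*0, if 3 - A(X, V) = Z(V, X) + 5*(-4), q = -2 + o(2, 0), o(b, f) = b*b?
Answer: 0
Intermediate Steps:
o(b, f) = b**2
q = 2 (q = -2 + 2**2 = -2 + 4 = 2)
A(X, V) = 24 (A(X, V) = 3 - (-1 + 5*(-4)) = 3 - (-1 - 20) = 3 - 1*(-21) = 3 + 21 = 24)
(A(2, q)*(-9))*0 = (24*(-9))*0 = -216*0 = 0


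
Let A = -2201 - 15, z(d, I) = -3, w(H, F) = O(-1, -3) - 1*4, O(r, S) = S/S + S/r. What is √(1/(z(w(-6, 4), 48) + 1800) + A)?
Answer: I*√7155925347/1797 ≈ 47.074*I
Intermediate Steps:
O(r, S) = 1 + S/r
w(H, F) = 0 (w(H, F) = (-3 - 1)/(-1) - 1*4 = -1*(-4) - 4 = 4 - 4 = 0)
A = -2216
√(1/(z(w(-6, 4), 48) + 1800) + A) = √(1/(-3 + 1800) - 2216) = √(1/1797 - 2216) = √(-3982151/1797) = I*√7155925347/1797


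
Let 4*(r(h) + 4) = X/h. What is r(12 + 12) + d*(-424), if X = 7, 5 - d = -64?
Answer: -2808953/96 ≈ -29260.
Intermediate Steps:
d = 69 (d = 5 - 1*(-64) = 5 + 64 = 69)
r(h) = -4 + 7/(4*h) (r(h) = -4 + (7/h)/4 = -4 + 7/(4*h))
r(12 + 12) + d*(-424) = (-4 + 7/(4*(12 + 12))) + 69*(-424) = (-4 + (7/4)/24) - 29256 = (-4 + (7/4)*(1/24)) - 29256 = (-4 + 7/96) - 29256 = -377/96 - 29256 = -2808953/96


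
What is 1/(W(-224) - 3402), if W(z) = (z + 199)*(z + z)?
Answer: 1/7798 ≈ 0.00012824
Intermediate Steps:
W(z) = 2*z*(199 + z) (W(z) = (199 + z)*(2*z) = 2*z*(199 + z))
1/(W(-224) - 3402) = 1/(2*(-224)*(199 - 224) - 3402) = 1/(2*(-224)*(-25) - 3402) = 1/(11200 - 3402) = 1/7798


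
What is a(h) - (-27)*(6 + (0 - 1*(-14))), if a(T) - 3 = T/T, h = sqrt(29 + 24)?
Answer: 544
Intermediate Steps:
h = sqrt(53) ≈ 7.2801
a(T) = 4 (a(T) = 3 + T/T = 3 + 1 = 4)
a(h) - (-27)*(6 + (0 - 1*(-14))) = 4 - (-27)*(6 + (0 - 1*(-14))) = 4 - (-27)*(6 + (0 + 14)) = 4 - (-27)*(6 + 14) = 4 - (-27)*20 = 4 - 1*(-540) = 4 + 540 = 544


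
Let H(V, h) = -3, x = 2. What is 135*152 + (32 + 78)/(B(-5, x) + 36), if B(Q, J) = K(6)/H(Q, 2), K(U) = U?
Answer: 348895/17 ≈ 20523.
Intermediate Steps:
B(Q, J) = -2 (B(Q, J) = 6/(-3) = 6*(-1/3) = -2)
135*152 + (32 + 78)/(B(-5, x) + 36) = 135*152 + (32 + 78)/(-2 + 36) = 20520 + 110/34 = 20520 + 110*(1/34) = 20520 + 55/17 = 348895/17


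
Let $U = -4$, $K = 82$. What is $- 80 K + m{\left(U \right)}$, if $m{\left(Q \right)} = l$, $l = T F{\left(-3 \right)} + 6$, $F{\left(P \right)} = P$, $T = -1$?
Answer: $-6551$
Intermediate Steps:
$l = 9$ ($l = \left(-1\right) \left(-3\right) + 6 = 3 + 6 = 9$)
$m{\left(Q \right)} = 9$
$- 80 K + m{\left(U \right)} = \left(-80\right) 82 + 9 = -6560 + 9 = -6551$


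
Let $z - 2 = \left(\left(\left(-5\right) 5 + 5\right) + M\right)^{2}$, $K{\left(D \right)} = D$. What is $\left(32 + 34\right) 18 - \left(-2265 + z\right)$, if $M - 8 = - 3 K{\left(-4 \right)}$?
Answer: $3451$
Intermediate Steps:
$M = 20$ ($M = 8 - -12 = 8 + 12 = 20$)
$z = 2$ ($z = 2 + \left(\left(\left(-5\right) 5 + 5\right) + 20\right)^{2} = 2 + \left(\left(-25 + 5\right) + 20\right)^{2} = 2 + \left(-20 + 20\right)^{2} = 2 + 0^{2} = 2 + 0 = 2$)
$\left(32 + 34\right) 18 - \left(-2265 + z\right) = \left(32 + 34\right) 18 + \left(2265 - 2\right) = 66 \cdot 18 + \left(2265 - 2\right) = 1188 + 2263 = 3451$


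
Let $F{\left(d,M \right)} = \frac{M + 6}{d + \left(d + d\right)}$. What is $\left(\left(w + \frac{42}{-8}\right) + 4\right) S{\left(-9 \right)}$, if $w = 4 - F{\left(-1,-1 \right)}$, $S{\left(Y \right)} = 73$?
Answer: $\frac{3869}{12} \approx 322.42$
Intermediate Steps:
$F{\left(d,M \right)} = \frac{6 + M}{3 d}$ ($F{\left(d,M \right)} = \frac{6 + M}{d + 2 d} = \frac{6 + M}{3 d}$)
$w = \frac{17}{3}$ ($w = 4 - \frac{6 - 1}{3 \left(-1\right)} = 4 - \frac{1}{3} \left(-1\right) 5 = 4 - - \frac{5}{3} = 4 + \frac{5}{3} = \frac{17}{3} \approx 5.6667$)
$\left(\left(w + \frac{42}{-8}\right) + 4\right) S{\left(-9 \right)} = \left(\left(\frac{17}{3} + \frac{42}{-8}\right) + 4\right) 73 = \left(\left(\frac{17}{3} + 42 \left(- \frac{1}{8}\right)\right) + 4\right) 73 = \left(\left(\frac{17}{3} - \frac{21}{4}\right) + 4\right) 73 = \left(\frac{5}{12} + 4\right) 73 = \frac{53}{12} \cdot 73 = \frac{3869}{12}$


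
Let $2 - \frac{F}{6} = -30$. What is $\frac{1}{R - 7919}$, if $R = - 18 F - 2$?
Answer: $- \frac{1}{11377} \approx -8.7897 \cdot 10^{-5}$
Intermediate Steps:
$F = 192$ ($F = 12 - -180 = 12 + 180 = 192$)
$R = -3458$ ($R = \left(-18\right) 192 - 2 = -3456 - 2 = -3458$)
$\frac{1}{R - 7919} = \frac{1}{-3458 - 7919} = \frac{1}{-11377} = - \frac{1}{11377}$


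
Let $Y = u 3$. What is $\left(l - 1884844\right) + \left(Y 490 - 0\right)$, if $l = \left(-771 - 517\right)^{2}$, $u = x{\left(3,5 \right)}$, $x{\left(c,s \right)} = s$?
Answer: $-218550$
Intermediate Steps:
$u = 5$
$Y = 15$ ($Y = 5 \cdot 3 = 15$)
$l = 1658944$ ($l = \left(-1288\right)^{2} = 1658944$)
$\left(l - 1884844\right) + \left(Y 490 - 0\right) = \left(1658944 - 1884844\right) + \left(15 \cdot 490 - 0\right) = -225900 + \left(7350 + \left(-68 + 68\right)\right) = -225900 + \left(7350 + 0\right) = -225900 + 7350 = -218550$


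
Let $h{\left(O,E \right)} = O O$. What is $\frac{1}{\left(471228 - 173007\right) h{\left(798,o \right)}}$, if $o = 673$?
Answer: $\frac{1}{189908325684} \approx 5.2657 \cdot 10^{-12}$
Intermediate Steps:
$h{\left(O,E \right)} = O^{2}$
$\frac{1}{\left(471228 - 173007\right) h{\left(798,o \right)}} = \frac{1}{\left(471228 - 173007\right) 798^{2}} = \frac{1}{298221 \cdot 636804} = \frac{1}{298221} \cdot \frac{1}{636804} = \frac{1}{189908325684}$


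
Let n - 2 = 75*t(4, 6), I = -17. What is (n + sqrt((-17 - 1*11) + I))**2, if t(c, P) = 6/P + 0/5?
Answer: 5884 + 462*I*sqrt(5) ≈ 5884.0 + 1033.1*I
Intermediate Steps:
t(c, P) = 6/P (t(c, P) = 6/P + 0*(1/5) = 6/P + 0 = 6/P)
n = 77 (n = 2 + 75*(6/6) = 2 + 75*(6*(1/6)) = 2 + 75*1 = 2 + 75 = 77)
(n + sqrt((-17 - 1*11) + I))**2 = (77 + sqrt((-17 - 1*11) - 17))**2 = (77 + sqrt((-17 - 11) - 17))**2 = (77 + sqrt(-28 - 17))**2 = (77 + sqrt(-45))**2 = (77 + 3*I*sqrt(5))**2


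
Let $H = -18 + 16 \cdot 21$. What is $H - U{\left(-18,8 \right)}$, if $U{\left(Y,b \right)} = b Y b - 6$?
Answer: $1476$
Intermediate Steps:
$U{\left(Y,b \right)} = -6 + Y b^{2}$ ($U{\left(Y,b \right)} = Y b b - 6 = Y b^{2} - 6 = -6 + Y b^{2}$)
$H = 318$ ($H = -18 + 336 = 318$)
$H - U{\left(-18,8 \right)} = 318 - \left(-6 - 18 \cdot 8^{2}\right) = 318 - \left(-6 - 1152\right) = 318 - -1158 = 318 + 1158 = 1476$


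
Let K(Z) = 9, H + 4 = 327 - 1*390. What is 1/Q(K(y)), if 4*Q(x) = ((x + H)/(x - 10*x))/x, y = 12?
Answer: 1458/29 ≈ 50.276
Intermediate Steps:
H = -67 (H = -4 + (327 - 1*390) = -4 + (327 - 390) = -4 - 63 = -67)
Q(x) = -(-67 + x)/(36*x²) (Q(x) = (((x - 67)/(x - 10*x))/x)/4 = (((-67 + x)/((-9*x)))/x)/4 = (((-67 + x)*(-1/(9*x)))/x)/4 = ((-(-67 + x)/(9*x))/x)/4 = (-(-67 + x)/(9*x²))/4 = -(-67 + x)/(36*x²))
1/Q(K(y)) = 1/((1/36)*(67 - 1*9)/9²) = 1/((1/36)*(1/81)*(67 - 9)) = 1/((1/36)*(1/81)*58) = 1/(29/1458) = 1458/29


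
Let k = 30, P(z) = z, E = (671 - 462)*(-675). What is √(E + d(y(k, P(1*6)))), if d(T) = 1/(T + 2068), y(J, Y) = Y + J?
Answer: I*√156128266274/1052 ≈ 375.6*I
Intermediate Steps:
E = -141075 (E = 209*(-675) = -141075)
y(J, Y) = J + Y
d(T) = 1/(2068 + T)
√(E + d(y(k, P(1*6)))) = √(-141075 + 1/(2068 + (30 + 1*6))) = √(-141075 + 1/(2068 + (30 + 6))) = √(-141075 + 1/(2068 + 36)) = √(-141075 + 1/2104) = √(-296821799/2104) = I*√156128266274/1052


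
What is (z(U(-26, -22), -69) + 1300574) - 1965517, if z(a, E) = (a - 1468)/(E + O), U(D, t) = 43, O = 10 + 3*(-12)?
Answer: -664928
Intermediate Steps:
O = -26 (O = 10 - 36 = -26)
z(a, E) = (-1468 + a)/(-26 + E) (z(a, E) = (a - 1468)/(E - 26) = (-1468 + a)/(-26 + E))
(z(U(-26, -22), -69) + 1300574) - 1965517 = ((-1468 + 43)/(-26 - 69) + 1300574) - 1965517 = (-1425/(-95) + 1300574) - 1965517 = (-1/95*(-1425) + 1300574) - 1965517 = (15 + 1300574) - 1965517 = 1300589 - 1965517 = -664928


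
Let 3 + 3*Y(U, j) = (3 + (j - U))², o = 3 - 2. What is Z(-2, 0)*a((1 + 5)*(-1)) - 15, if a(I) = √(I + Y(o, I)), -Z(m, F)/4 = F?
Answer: -15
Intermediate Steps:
Z(m, F) = -4*F
o = 1
Y(U, j) = -1 + (3 + j - U)²/3 (Y(U, j) = -1 + (3 + (j - U))²/3 = -1 + (3 + j - U)²/3)
a(I) = √(-1 + I + (2 + I)²/3) (a(I) = √(I + (-1 + (3 + I - 1*1)²/3)) = √(I + (-1 + (3 + I - 1)²/3)) = √(I + (-1 + (2 + I)²/3)) = √(-1 + I + (2 + I)²/3))
Z(-2, 0)*a((1 + 5)*(-1)) - 15 = (-4*0)*(√(3 + 3*((1 + 5)*(-1))² + 21*((1 + 5)*(-1)))/3) - 15 = 0*(√(3 + 3*(6*(-1))² + 21*(6*(-1)))/3) - 15 = 0*(√(3 + 3*(-6)² + 21*(-6))/3) - 15 = 0*(√(3 + 3*36 - 126)/3) - 15 = 0*(√(3 + 108 - 126)/3) - 15 = 0*(√(-15)/3) - 15 = 0*((I*√15)/3) - 15 = 0*(I*√15/3) - 15 = 0 - 15 = -15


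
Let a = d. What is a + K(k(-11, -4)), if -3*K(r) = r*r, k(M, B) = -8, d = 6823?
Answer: 20405/3 ≈ 6801.7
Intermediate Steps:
a = 6823
K(r) = -r**2/3 (K(r) = -r*r/3 = -r**2/3)
a + K(k(-11, -4)) = 6823 - 1/3*(-8)**2 = 6823 - 1/3*64 = 6823 - 64/3 = 20405/3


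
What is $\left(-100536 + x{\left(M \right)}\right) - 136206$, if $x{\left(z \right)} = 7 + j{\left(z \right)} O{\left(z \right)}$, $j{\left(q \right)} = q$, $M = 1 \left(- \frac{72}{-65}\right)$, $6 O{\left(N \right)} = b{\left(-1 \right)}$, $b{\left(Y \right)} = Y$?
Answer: $- \frac{15387787}{65} \approx -2.3674 \cdot 10^{5}$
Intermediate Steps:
$O{\left(N \right)} = - \frac{1}{6}$ ($O{\left(N \right)} = \frac{1}{6} \left(-1\right) = - \frac{1}{6}$)
$M = \frac{72}{65}$ ($M = 1 \left(\left(-72\right) \left(- \frac{1}{65}\right)\right) = 1 \cdot \frac{72}{65} = \frac{72}{65} \approx 1.1077$)
$x{\left(z \right)} = 7 - \frac{z}{6}$ ($x{\left(z \right)} = 7 + z \left(- \frac{1}{6}\right) = 7 - \frac{z}{6}$)
$\left(-100536 + x{\left(M \right)}\right) - 136206 = \left(-100536 + \left(7 - \frac{12}{65}\right)\right) - 136206 = \left(-100536 + \frac{443}{65}\right) - 136206 = - \frac{6534397}{65} - 136206 = - \frac{15387787}{65}$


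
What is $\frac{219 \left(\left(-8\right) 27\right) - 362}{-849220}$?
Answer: $\frac{23833}{424610} \approx 0.056129$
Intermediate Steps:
$\frac{219 \left(\left(-8\right) 27\right) - 362}{-849220} = \left(219 \left(-216\right) - 362\right) \left(- \frac{1}{849220}\right) = \left(-47304 - 362\right) \left(- \frac{1}{849220}\right) = \left(-47666\right) \left(- \frac{1}{849220}\right) = \frac{23833}{424610}$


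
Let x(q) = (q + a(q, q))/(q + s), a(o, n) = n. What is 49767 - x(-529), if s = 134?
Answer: 19656907/395 ≈ 49764.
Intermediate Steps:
x(q) = 2*q/(134 + q) (x(q) = (q + q)/(q + 134) = (2*q)/(134 + q) = 2*q/(134 + q))
49767 - x(-529) = 49767 - 2*(-529)/(134 - 529) = 49767 - 2*(-529)/(-395) = 49767 - 2*(-529)*(-1)/395 = 49767 - 1*1058/395 = 49767 - 1058/395 = 19656907/395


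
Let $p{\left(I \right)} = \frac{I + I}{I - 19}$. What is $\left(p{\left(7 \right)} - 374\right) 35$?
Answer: $- \frac{78785}{6} \approx -13131.0$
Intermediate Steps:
$p{\left(I \right)} = \frac{2 I}{-19 + I}$
$\left(p{\left(7 \right)} - 374\right) 35 = \left(2 \cdot 7 \frac{1}{-19 + 7} - 374\right) 35 = \left(2 \cdot 7 \frac{1}{-12} - 374\right) 35 = \left(2 \cdot 7 \left(- \frac{1}{12}\right) - 374\right) 35 = \left(- \frac{7}{6} - 374\right) 35 = \left(- \frac{2251}{6}\right) 35 = - \frac{78785}{6}$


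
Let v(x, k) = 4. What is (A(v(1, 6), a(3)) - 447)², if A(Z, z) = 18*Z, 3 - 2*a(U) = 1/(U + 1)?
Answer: 140625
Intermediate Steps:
a(U) = 3/2 - 1/(2*(1 + U)) (a(U) = 3/2 - 1/(2*(U + 1)) = 3/2 - 1/(2*(1 + U)))
(A(v(1, 6), a(3)) - 447)² = (18*4 - 447)² = (72 - 447)² = (-375)² = 140625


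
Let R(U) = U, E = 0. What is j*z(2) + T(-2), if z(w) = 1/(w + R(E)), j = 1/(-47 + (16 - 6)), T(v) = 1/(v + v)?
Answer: -39/148 ≈ -0.26351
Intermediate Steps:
T(v) = 1/(2*v)
j = -1/37 (j = 1/(-47 + 10) = 1/(-37) = -1/37 ≈ -0.027027)
z(w) = 1/w (z(w) = 1/(w + 0) = 1/w)
j*z(2) + T(-2) = -1/37/2 + (½)/(-2) = -1/37*½ + (½)*(-½) = -1/74 - ¼ = -39/148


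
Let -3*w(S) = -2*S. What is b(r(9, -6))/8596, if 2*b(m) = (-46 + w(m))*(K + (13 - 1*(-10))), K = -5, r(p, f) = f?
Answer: -225/4298 ≈ -0.052350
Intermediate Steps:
w(S) = 2*S/3 (w(S) = -(-2)*S/3 = 2*S/3)
b(m) = -414 + 6*m (b(m) = ((-46 + 2*m/3)*(-5 + (13 - 1*(-10))))/2 = ((-46 + 2*m/3)*(-5 + (13 + 10)))/2 = ((-46 + 2*m/3)*(-5 + 23))/2 = ((-46 + 2*m/3)*18)/2 = (-828 + 12*m)/2 = -414 + 6*m)
b(r(9, -6))/8596 = (-414 + 6*(-6))/8596 = (-414 - 36)*(1/8596) = -450*1/8596 = -225/4298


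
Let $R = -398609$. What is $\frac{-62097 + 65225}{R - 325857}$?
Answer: $- \frac{1564}{362233} \approx -0.0043177$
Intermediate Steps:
$\frac{-62097 + 65225}{R - 325857} = \frac{-62097 + 65225}{-398609 - 325857} = \frac{3128}{-724466} = 3128 \left(- \frac{1}{724466}\right) = - \frac{1564}{362233}$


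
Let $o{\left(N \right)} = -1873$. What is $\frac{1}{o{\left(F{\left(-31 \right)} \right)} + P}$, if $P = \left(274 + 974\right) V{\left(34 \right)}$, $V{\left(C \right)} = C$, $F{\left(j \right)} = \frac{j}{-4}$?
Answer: $\frac{1}{40559} \approx 2.4655 \cdot 10^{-5}$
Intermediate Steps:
$F{\left(j \right)} = - \frac{j}{4}$ ($F{\left(j \right)} = j \left(- \frac{1}{4}\right) = - \frac{j}{4}$)
$P = 42432$ ($P = \left(274 + 974\right) 34 = 1248 \cdot 34 = 42432$)
$\frac{1}{o{\left(F{\left(-31 \right)} \right)} + P} = \frac{1}{-1873 + 42432} = \frac{1}{40559}$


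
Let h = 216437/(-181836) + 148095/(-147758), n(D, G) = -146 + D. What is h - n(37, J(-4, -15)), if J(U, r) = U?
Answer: 1434836290663/13433861844 ≈ 106.81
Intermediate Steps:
h = -29454650333/13433861844 (h = 216437*(-1/181836) + 148095*(-1/147758) = -216437/181836 - 148095/147758 = -29454650333/13433861844 ≈ -2.1926)
h - n(37, J(-4, -15)) = -29454650333/13433861844 - (-146 + 37) = -29454650333/13433861844 - 1*(-109) = -29454650333/13433861844 + 109 = 1434836290663/13433861844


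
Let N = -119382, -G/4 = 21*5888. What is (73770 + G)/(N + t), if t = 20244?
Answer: 70137/16523 ≈ 4.2448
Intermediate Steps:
G = -494592 (G = -84*5888 = -4*123648 = -494592)
(73770 + G)/(N + t) = (73770 - 494592)/(-119382 + 20244) = -420822/(-99138) = -420822*(-1/99138) = 70137/16523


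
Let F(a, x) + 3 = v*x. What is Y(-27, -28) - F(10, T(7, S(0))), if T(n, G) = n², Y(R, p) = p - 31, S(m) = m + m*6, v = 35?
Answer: -1771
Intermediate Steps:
S(m) = 7*m (S(m) = m + 6*m = 7*m)
Y(R, p) = -31 + p
F(a, x) = -3 + 35*x
Y(-27, -28) - F(10, T(7, S(0))) = (-31 - 28) - (-3 + 35*7²) = -59 - (-3 + 35*49) = -59 - (-3 + 1715) = -59 - 1*1712 = -59 - 1712 = -1771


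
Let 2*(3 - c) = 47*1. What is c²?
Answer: 1681/4 ≈ 420.25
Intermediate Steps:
c = -41/2 (c = 3 - 47/2 = -41/2 ≈ -20.500)
c² = (-41/2)² = 1681/4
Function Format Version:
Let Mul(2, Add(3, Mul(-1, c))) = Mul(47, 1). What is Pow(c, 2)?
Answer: Rational(1681, 4) ≈ 420.25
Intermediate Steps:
c = Rational(-41, 2) (c = Add(3, Mul(Rational(-1, 2), Mul(47, 1))) = Add(3, Mul(Rational(-1, 2), 47)) = Add(3, Rational(-47, 2)) = Rational(-41, 2) ≈ -20.500)
Pow(c, 2) = Pow(Rational(-41, 2), 2) = Rational(1681, 4)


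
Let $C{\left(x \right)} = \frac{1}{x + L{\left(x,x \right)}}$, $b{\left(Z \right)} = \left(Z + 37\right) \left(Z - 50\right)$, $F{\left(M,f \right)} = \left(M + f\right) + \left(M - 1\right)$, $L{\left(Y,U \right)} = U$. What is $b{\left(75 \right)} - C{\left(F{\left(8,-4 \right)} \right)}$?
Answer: $\frac{61599}{22} \approx 2800.0$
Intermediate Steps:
$F{\left(M,f \right)} = -1 + f + 2 M$ ($F{\left(M,f \right)} = \left(M + f\right) + \left(M - 1\right) = \left(M + f\right) + \left(-1 + M\right) = -1 + f + 2 M$)
$b{\left(Z \right)} = \left(-50 + Z\right) \left(37 + Z\right)$ ($b{\left(Z \right)} = \left(37 + Z\right) \left(-50 + Z\right) = \left(-50 + Z\right) \left(37 + Z\right)$)
$C{\left(x \right)} = \frac{1}{2 x}$ ($C{\left(x \right)} = \frac{1}{x + x} = \frac{1}{2 x}$)
$b{\left(75 \right)} - C{\left(F{\left(8,-4 \right)} \right)} = \left(-1850 + 75^{2} - 975\right) - \frac{1}{2 \left(-1 - 4 + 2 \cdot 8\right)} = \left(-1850 + 5625 - 975\right) - \frac{1}{2 \left(-1 - 4 + 16\right)} = 2800 - \frac{1}{2 \cdot 11} = 2800 - \frac{1}{2} \cdot \frac{1}{11} = 2800 - \frac{1}{22} = \frac{61599}{22}$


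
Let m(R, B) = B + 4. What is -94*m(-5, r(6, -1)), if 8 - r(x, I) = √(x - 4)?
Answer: -1128 + 94*√2 ≈ -995.06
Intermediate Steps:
r(x, I) = 8 - √(-4 + x) (r(x, I) = 8 - √(x - 4) = 8 - √(-4 + x))
m(R, B) = 4 + B
-94*m(-5, r(6, -1)) = -94*(4 + (8 - √(-4 + 6))) = -94*(4 + (8 - √2)) = -94*(12 - √2) = -1128 + 94*√2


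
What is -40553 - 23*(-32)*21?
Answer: -25097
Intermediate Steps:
-40553 - 23*(-32)*21 = -40553 - (-736)*21 = -40553 - 1*(-15456) = -40553 + 15456 = -25097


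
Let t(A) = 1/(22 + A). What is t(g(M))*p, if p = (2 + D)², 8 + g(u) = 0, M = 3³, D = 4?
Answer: 18/7 ≈ 2.5714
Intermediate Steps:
M = 27
g(u) = -8 (g(u) = -8 + 0 = -8)
p = 36 (p = (2 + 4)² = 6² = 36)
t(g(M))*p = 36/(22 - 8) = 36/14 = (1/14)*36 = 18/7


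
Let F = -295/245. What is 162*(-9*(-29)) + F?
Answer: 2071759/49 ≈ 42281.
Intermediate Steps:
F = -59/49 (F = -295*1/245 = -59/49 ≈ -1.2041)
162*(-9*(-29)) + F = 162*(-9*(-29)) - 59/49 = 162*261 - 59/49 = 42282 - 59/49 = 2071759/49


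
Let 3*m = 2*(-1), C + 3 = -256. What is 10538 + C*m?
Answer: 32132/3 ≈ 10711.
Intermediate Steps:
C = -259 (C = -3 - 256 = -259)
m = -⅔ (m = (2*(-1))/3 = (⅓)*(-2) = -⅔ ≈ -0.66667)
10538 + C*m = 10538 - 259*(-⅔) = 10538 + 518/3 = 32132/3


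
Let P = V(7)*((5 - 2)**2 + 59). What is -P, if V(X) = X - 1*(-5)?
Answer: -816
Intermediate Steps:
V(X) = 5 + X (V(X) = X + 5 = 5 + X)
P = 816 (P = (5 + 7)*((5 - 2)**2 + 59) = 12*(3**2 + 59) = 12*(9 + 59) = 12*68 = 816)
-P = -1*816 = -816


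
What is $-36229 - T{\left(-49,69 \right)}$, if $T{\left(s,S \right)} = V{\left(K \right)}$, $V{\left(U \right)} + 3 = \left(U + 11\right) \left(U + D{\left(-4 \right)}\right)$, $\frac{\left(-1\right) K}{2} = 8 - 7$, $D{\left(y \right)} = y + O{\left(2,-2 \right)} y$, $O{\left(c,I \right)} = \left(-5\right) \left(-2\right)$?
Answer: $-35812$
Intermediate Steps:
$O{\left(c,I \right)} = 10$
$D{\left(y \right)} = 11 y$ ($D{\left(y \right)} = y + 10 y = 11 y$)
$K = -2$ ($K = - 2 \left(8 - 7\right) = \left(-2\right) 1 = -2$)
$V{\left(U \right)} = -3 + \left(-44 + U\right) \left(11 + U\right)$ ($V{\left(U \right)} = -3 + \left(U + 11\right) \left(U + 11 \left(-4\right)\right) = -3 + \left(11 + U\right) \left(U - 44\right) = -3 + \left(11 + U\right) \left(-44 + U\right) = -3 + \left(-44 + U\right) \left(11 + U\right)$)
$T{\left(s,S \right)} = -417$ ($T{\left(s,S \right)} = -487 + \left(-2\right)^{2} - -66 = -487 + 4 + 66 = -417$)
$-36229 - T{\left(-49,69 \right)} = -36229 - -417 = -36229 + 417 = -35812$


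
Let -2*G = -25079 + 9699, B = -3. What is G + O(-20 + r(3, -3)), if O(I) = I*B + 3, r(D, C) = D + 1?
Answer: 7741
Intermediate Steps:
r(D, C) = 1 + D
G = 7690 (G = -(-25079 + 9699)/2 = -½*(-15380) = 7690)
O(I) = 3 - 3*I (O(I) = I*(-3) + 3 = -3*I + 3 = 3 - 3*I)
G + O(-20 + r(3, -3)) = 7690 + (3 - 3*(-20 + (1 + 3))) = 7690 + (3 - 3*(-20 + 4)) = 7690 + (3 - 3*(-16)) = 7690 + (3 + 48) = 7690 + 51 = 7741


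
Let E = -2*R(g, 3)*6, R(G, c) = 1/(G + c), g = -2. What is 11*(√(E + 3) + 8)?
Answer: 88 + 33*I ≈ 88.0 + 33.0*I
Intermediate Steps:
E = -12 (E = -2/(-2 + 3)*6 = -2/1*6 = -2*1*6 = -2*6 = -12)
11*(√(E + 3) + 8) = 11*(√(-12 + 3) + 8) = 11*(√(-9) + 8) = 11*(3*I + 8) = 11*(8 + 3*I) = 88 + 33*I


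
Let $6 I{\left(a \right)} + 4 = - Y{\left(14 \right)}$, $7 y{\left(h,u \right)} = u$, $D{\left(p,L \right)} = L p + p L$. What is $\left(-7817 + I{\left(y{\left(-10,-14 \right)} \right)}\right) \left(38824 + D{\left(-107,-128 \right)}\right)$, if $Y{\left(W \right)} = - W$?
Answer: $-517500112$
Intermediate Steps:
$D{\left(p,L \right)} = 2 L p$ ($D{\left(p,L \right)} = L p + L p = 2 L p$)
$y{\left(h,u \right)} = \frac{u}{7}$
$I{\left(a \right)} = \frac{5}{3}$ ($I{\left(a \right)} = - \frac{2}{3} + \frac{\left(-1\right) \left(\left(-1\right) 14\right)}{6} = - \frac{2}{3} + \frac{\left(-1\right) \left(-14\right)}{6} = - \frac{2}{3} + \frac{1}{6} \cdot 14 = - \frac{2}{3} + \frac{7}{3} = \frac{5}{3}$)
$\left(-7817 + I{\left(y{\left(-10,-14 \right)} \right)}\right) \left(38824 + D{\left(-107,-128 \right)}\right) = \left(-7817 + \frac{5}{3}\right) \left(38824 + 2 \left(-128\right) \left(-107\right)\right) = - \frac{23446 \left(38824 + 27392\right)}{3} = \left(- \frac{23446}{3}\right) 66216 = -517500112$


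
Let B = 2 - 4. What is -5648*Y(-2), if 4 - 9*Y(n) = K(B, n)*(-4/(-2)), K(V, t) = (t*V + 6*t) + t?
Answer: -45184/3 ≈ -15061.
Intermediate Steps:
B = -2
K(V, t) = 7*t + V*t (K(V, t) = (V*t + 6*t) + t = (6*t + V*t) + t = 7*t + V*t)
Y(n) = 4/9 - 10*n/9 (Y(n) = 4/9 - n*(7 - 2)*(-4/(-2))/9 = 4/9 - n*5*(-4*(-½))/9 = 4/9 - 5*n*2/9 = 4/9 - 10*n/9)
-5648*Y(-2) = -5648*(4/9 - 10/9*(-2)) = -5648*(4/9 + 20/9) = -5648*8/3 = -45184/3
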